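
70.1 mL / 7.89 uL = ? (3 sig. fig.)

(70.1 × 10^-3) / (7.89 × 10^-6) = 8.885 × 10^3

8880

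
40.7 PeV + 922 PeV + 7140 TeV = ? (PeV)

969.84 PeV

In PeV:
  40.7 PeV → 40.7
  922 PeV → 922
  7140 TeV = 7140e-3 PeV = 7.14
Sum: 40.7 + 922 + 7.14 = 969.84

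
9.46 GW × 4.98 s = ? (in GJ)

47.1108 GJ

9.46 × 10⁹ × 4.98 = 47.1108 × 10⁹ J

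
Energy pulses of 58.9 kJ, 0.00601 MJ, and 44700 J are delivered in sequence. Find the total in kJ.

In kJ:
  58.9 kJ → 58.9
  0.00601 MJ = 0.00601 × 10^3 kJ = 6.01
  44700 J = 44700 × 10^-3 kJ = 44.7
Sum: 58.9 + 6.01 + 44.7 = 109.61

109.61 kJ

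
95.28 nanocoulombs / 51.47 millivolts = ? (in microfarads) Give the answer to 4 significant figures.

(95.28e-9) / (51.47e-3) = 1.85118e-6 F

1.851 microfarads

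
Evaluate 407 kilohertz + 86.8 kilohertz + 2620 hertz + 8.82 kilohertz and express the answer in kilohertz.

505.24 kilohertz

In kilohertz:
  407 kilohertz → 407
  86.8 kilohertz → 86.8
  2620 hertz = 2620 × 10^-3 kilohertz = 2.62
  8.82 kilohertz → 8.82
Sum: 407 + 86.8 + 2.62 + 8.82 = 505.24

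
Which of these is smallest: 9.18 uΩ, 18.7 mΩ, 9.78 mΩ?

9.18 uΩ = 0.00000918 Ω
18.7 mΩ = 0.0187 Ω
9.78 mΩ = 0.00978 Ω

9.18 uΩ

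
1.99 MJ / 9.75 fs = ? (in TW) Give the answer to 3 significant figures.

204000000 TW

(1.99e6) / (9.75e-15) = 0.2041e21 W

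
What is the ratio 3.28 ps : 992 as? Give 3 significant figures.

3310

(3.28e-12) / (992e-18) = 0.003306e6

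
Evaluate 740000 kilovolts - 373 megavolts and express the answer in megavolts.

In megavolts:
  740000 kilovolts = 740000e-3 megavolts = 740
  373 megavolts → 373
Difference: 740 - 373 = 367

367 megavolts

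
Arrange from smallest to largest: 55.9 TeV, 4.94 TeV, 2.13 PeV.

4.94 TeV < 55.9 TeV < 2.13 PeV

55.9 TeV = 55900000000000 eV
4.94 TeV = 4940000000000 eV
2.13 PeV = 2130000000000000 eV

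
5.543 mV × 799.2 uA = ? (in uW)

4.4299656 uW

5.543 × 10⁻³ × 799.2 × 10⁻⁶ = 4429.9656 × 10⁻⁹ W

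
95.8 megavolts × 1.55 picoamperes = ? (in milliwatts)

0.14849 milliwatts

95.8 × 10^6 × 1.55 × 10^-12 = 148.49 × 10^-6 W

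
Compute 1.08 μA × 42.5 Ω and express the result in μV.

45.9 μV

1.08 × 10⁻⁶ × 42.5 = 45.9 × 10⁻⁶ V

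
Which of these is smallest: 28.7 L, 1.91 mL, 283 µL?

28.7 L = 28.7 L
1.91 mL = 0.00191 L
283 µL = 0.000283 L

283 µL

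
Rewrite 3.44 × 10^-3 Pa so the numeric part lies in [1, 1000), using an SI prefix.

= 3.44 × 10^-3 Pa; 10^-3 is milli.

3.44 mPa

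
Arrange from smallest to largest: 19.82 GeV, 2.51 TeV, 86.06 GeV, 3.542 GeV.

19.82 GeV = 19820000000 eV
2.51 TeV = 2510000000000 eV
86.06 GeV = 86060000000 eV
3.542 GeV = 3542000000 eV

3.542 GeV < 19.82 GeV < 86.06 GeV < 2.51 TeV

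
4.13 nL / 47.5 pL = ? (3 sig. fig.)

86.9

(4.13e-9) / (47.5e-12) = 0.08695e3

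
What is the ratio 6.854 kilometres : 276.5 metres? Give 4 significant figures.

(6.854 × 10^3) / (276.5) = 0.024788 × 10^3

24.79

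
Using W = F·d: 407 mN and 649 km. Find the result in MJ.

0.264143 MJ

407e-3 × 649e3 = 264143 J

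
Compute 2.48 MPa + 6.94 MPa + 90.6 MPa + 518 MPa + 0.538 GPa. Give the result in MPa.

1156.02 MPa

In MPa:
  2.48 MPa → 2.48
  6.94 MPa → 6.94
  90.6 MPa → 90.6
  518 MPa → 518
  0.538 GPa = 0.538 × 10^3 MPa = 538
Sum: 2.48 + 6.94 + 90.6 + 518 + 538 = 1156.02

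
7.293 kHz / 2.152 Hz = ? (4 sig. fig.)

(7.293 × 10^3) / (2.152) = 3.3889 × 10^3

3389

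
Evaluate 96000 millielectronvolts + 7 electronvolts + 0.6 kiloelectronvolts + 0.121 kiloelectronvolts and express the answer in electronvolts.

824 electronvolts

In electronvolts:
  96000 millielectronvolts = 96000 × 10^-3 electronvolts = 96
  7 electronvolts → 7
  0.6 kiloelectronvolts = 0.6 × 10^3 electronvolts = 600
  0.121 kiloelectronvolts = 0.121 × 10^3 electronvolts = 121
Sum: 96 + 7 + 600 + 121 = 824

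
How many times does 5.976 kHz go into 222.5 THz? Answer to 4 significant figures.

(222.5 × 10^12) / (5.976 × 10^3) = 37.232 × 10^9

37230000000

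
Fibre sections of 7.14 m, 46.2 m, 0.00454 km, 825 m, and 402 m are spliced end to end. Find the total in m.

In m:
  7.14 m → 7.14
  46.2 m → 46.2
  0.00454 km = 0.00454 × 10³ m = 4.54
  825 m → 825
  402 m → 402
Sum: 7.14 + 46.2 + 4.54 + 825 + 402 = 1284.88

1284.88 m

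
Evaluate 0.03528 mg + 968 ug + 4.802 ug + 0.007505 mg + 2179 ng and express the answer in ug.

In ug:
  0.03528 mg = 0.03528e3 ug = 35.28
  968 ug → 968
  4.802 ug → 4.802
  0.007505 mg = 0.007505e3 ug = 7.505
  2179 ng = 2179e-3 ug = 2.179
Sum: 35.28 + 968 + 4.802 + 7.505 + 2.179 = 1017.766

1017.766 ug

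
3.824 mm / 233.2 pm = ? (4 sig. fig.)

(3.824 × 10⁻³) / (233.2 × 10⁻¹²) = 0.016398 × 10⁹

16400000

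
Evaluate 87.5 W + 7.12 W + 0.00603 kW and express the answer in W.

100.65 W

In W:
  87.5 W → 87.5
  7.12 W → 7.12
  0.00603 kW = 0.00603 × 10³ W = 6.03
Sum: 87.5 + 7.12 + 6.03 = 100.65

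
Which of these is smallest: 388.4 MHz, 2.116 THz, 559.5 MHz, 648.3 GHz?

388.4 MHz

388.4 MHz = 388400000 Hz
2.116 THz = 2116000000000 Hz
559.5 MHz = 559500000 Hz
648.3 GHz = 648300000000 Hz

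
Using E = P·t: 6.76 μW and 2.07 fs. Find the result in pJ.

6.76 × 10^-6 × 2.07 × 10^-15 = 13.9932 × 10^-21 J

0.0000000139932 pJ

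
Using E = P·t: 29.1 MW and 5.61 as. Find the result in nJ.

0.163251 nJ

29.1e6 × 5.61e-18 = 163.251e-12 J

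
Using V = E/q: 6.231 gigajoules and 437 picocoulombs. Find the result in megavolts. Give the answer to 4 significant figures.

14260000000000 megavolts

(6.231 × 10⁹) / (437 × 10⁻¹²) = 0.0142586 × 10²¹ V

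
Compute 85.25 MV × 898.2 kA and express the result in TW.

76.57155 TW

85.25 × 10⁶ × 898.2 × 10³ = 76571.55 × 10⁹ W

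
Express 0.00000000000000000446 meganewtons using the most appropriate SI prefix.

4.46 piconewtons

= 4.46e-12 newtons; 1e-12 is pico.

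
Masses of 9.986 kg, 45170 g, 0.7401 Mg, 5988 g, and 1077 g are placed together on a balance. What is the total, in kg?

In kg:
  9.986 kg → 9.986
  45170 g = 45170 × 10^-3 kg = 45.17
  0.7401 Mg = 0.7401 × 10^3 kg = 740.1
  5988 g = 5988 × 10^-3 kg = 5.988
  1077 g = 1077 × 10^-3 kg = 1.077
Sum: 9.986 + 45.17 + 740.1 + 5.988 + 1.077 = 802.321

802.321 kg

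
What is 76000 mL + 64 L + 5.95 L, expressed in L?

145.95 L

In L:
  76000 mL = 76000 × 10^-3 L = 76
  64 L → 64
  5.95 L → 5.95
Sum: 76 + 64 + 5.95 = 145.95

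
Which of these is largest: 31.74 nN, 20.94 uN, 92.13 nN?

20.94 uN

31.74 nN = 0.00000003174 N
20.94 uN = 0.00002094 N
92.13 nN = 0.00000009213 N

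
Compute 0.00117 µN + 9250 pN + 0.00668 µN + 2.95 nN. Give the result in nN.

In nN:
  0.00117 µN = 0.00117 × 10³ nN = 1.17
  9250 pN = 9250 × 10⁻³ nN = 9.25
  0.00668 µN = 0.00668 × 10³ nN = 6.68
  2.95 nN → 2.95
Sum: 1.17 + 9.25 + 6.68 + 2.95 = 20.05

20.05 nN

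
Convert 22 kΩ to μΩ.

kilo = 10³, micro = 10⁻⁶; factor is 10⁹.
22 × 10⁹ = 22000000000

22000000000 μΩ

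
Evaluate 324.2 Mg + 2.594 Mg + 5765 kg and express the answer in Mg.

332.559 Mg

In Mg:
  324.2 Mg → 324.2
  2.594 Mg → 2.594
  5765 kg = 5765e-3 Mg = 5.765
Sum: 324.2 + 2.594 + 5.765 = 332.559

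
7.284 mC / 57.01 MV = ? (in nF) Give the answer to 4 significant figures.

0.1278 nF

(7.284 × 10^-3) / (57.01 × 10^6) = 0.127767 × 10^-9 F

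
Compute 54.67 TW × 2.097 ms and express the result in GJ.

54.67 × 10^12 × 2.097 × 10^-3 = 114.64299 × 10^9 J

114.64299 GJ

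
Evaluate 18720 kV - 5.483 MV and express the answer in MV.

In MV:
  18720 kV = 18720 × 10⁻³ MV = 18.72
  5.483 MV → 5.483
Difference: 18.72 - 5.483 = 13.237

13.237 MV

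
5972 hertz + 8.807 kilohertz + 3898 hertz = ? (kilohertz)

18.677 kilohertz

In kilohertz:
  5972 hertz = 5972e-3 kilohertz = 5.972
  8.807 kilohertz → 8.807
  3898 hertz = 3898e-3 kilohertz = 3.898
Sum: 5.972 + 8.807 + 3.898 = 18.677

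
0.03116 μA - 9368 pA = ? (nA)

In nA:
  0.03116 μA = 0.03116 × 10³ nA = 31.16
  9368 pA = 9368 × 10⁻³ nA = 9.368
Difference: 31.16 - 9.368 = 21.792

21.792 nA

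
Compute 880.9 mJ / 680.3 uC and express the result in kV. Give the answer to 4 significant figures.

1.295 kV

(880.9e-3) / (680.3e-6) = 1.29487e3 V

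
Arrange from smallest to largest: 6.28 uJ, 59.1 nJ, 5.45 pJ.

6.28 uJ = 0.00000628 J
59.1 nJ = 0.0000000591 J
5.45 pJ = 0.00000000000545 J

5.45 pJ < 59.1 nJ < 6.28 uJ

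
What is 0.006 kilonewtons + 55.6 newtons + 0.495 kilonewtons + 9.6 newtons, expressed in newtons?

In newtons:
  0.006 kilonewtons = 0.006e3 newtons = 6
  55.6 newtons → 55.6
  0.495 kilonewtons = 0.495e3 newtons = 495
  9.6 newtons → 9.6
Sum: 6 + 55.6 + 495 + 9.6 = 566.2

566.2 newtons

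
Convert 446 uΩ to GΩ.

micro = 10^-6, giga = 10^9; factor is 10^-15.
446 × 10^-15 = 0.000000000000446

0.000000000000446 GΩ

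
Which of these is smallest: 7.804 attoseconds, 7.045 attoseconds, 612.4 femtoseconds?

7.045 attoseconds

7.804 attoseconds = 0.000000000000000007804 seconds
7.045 attoseconds = 0.000000000000000007045 seconds
612.4 femtoseconds = 0.0000000000006124 seconds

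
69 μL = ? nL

micro = 1e-6, nano = 1e-9; factor is 1e3.
69 × 1e3 = 69000

69000 nL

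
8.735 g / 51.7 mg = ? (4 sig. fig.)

169.0

(8.735) / (51.7e-3) = 0.16896e3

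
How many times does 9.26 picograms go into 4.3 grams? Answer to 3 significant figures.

464000000000

(4.3) / (9.26e-12) = 0.4644e12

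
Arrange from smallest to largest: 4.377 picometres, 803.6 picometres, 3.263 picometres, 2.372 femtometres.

2.372 femtometres < 3.263 picometres < 4.377 picometres < 803.6 picometres

4.377 picometres = 0.000000000004377 metres
803.6 picometres = 0.0000000008036 metres
3.263 picometres = 0.000000000003263 metres
2.372 femtometres = 0.000000000000002372 metres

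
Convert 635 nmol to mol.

0.000000635 mol

nano = 10^-9, (no prefix) = 10^0; factor is 10^-9.
635 × 10^-9 = 0.000000635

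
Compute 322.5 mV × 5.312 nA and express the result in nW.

322.5e-3 × 5.312e-9 = 1713.12e-12 W

1.71312 nW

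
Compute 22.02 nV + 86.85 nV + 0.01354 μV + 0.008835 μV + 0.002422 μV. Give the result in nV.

133.667 nV

In nV:
  22.02 nV → 22.02
  86.85 nV → 86.85
  0.01354 μV = 0.01354 × 10³ nV = 13.54
  0.008835 μV = 0.008835 × 10³ nV = 8.835
  0.002422 μV = 0.002422 × 10³ nV = 2.422
Sum: 22.02 + 86.85 + 13.54 + 8.835 + 2.422 = 133.667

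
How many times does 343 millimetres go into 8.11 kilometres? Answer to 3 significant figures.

(8.11e3) / (343e-3) = 0.02364e6

23600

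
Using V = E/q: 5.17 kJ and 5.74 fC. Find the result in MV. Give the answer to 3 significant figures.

(5.17 × 10³) / (5.74 × 10⁻¹⁵) = 0.9007 × 10¹⁸ V

901000000000 MV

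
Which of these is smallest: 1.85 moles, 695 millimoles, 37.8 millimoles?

37.8 millimoles

1.85 moles = 1.85 moles
695 millimoles = 0.695 moles
37.8 millimoles = 0.0378 moles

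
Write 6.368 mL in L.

0.006368 L

milli = 10^-3, (no prefix) = 10^0; factor is 10^-3.
6.368 × 10^-3 = 0.006368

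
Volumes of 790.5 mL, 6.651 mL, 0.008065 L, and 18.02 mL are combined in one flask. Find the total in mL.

823.236 mL

In mL:
  790.5 mL → 790.5
  6.651 mL → 6.651
  0.008065 L = 0.008065 × 10³ mL = 8.065
  18.02 mL → 18.02
Sum: 790.5 + 6.651 + 8.065 + 18.02 = 823.236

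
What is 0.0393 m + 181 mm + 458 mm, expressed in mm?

678.3 mm

In mm:
  0.0393 m = 0.0393 × 10³ mm = 39.3
  181 mm → 181
  458 mm → 458
Sum: 39.3 + 181 + 458 = 678.3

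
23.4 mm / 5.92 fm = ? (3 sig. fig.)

(23.4e-3) / (5.92e-15) = 3.953e12

3950000000000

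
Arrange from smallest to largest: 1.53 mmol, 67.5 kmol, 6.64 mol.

1.53 mmol < 6.64 mol < 67.5 kmol

1.53 mmol = 0.00153 mol
67.5 kmol = 67500 mol
6.64 mol = 6.64 mol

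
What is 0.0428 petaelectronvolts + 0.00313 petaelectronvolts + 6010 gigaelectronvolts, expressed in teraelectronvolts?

In teraelectronvolts:
  0.0428 petaelectronvolts = 0.0428e3 teraelectronvolts = 42.8
  0.00313 petaelectronvolts = 0.00313e3 teraelectronvolts = 3.13
  6010 gigaelectronvolts = 6010e-3 teraelectronvolts = 6.01
Sum: 42.8 + 3.13 + 6.01 = 51.94

51.94 teraelectronvolts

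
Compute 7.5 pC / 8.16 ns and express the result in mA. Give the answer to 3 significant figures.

(7.5 × 10^-12) / (8.16 × 10^-9) = 0.91912 × 10^-3 A

0.919 mA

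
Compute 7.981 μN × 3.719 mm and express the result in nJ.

7.981 × 10⁻⁶ × 3.719 × 10⁻³ = 29.681339 × 10⁻⁹ J

29.681339 nJ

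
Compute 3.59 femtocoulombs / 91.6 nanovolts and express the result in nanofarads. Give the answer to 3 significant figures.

(3.59 × 10⁻¹⁵) / (91.6 × 10⁻⁹) = 0.039192 × 10⁻⁶ F

39.2 nanofarads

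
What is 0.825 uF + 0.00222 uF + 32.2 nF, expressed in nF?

859.42 nF

In nF:
  0.825 uF = 0.825e3 nF = 825
  0.00222 uF = 0.00222e3 nF = 2.22
  32.2 nF → 32.2
Sum: 825 + 2.22 + 32.2 = 859.42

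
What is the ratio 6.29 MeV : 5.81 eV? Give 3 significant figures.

(6.29 × 10⁶) / (5.81) = 1.083 × 10⁶

1080000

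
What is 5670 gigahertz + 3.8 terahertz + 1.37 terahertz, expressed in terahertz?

In terahertz:
  5670 gigahertz = 5670 × 10⁻³ terahertz = 5.67
  3.8 terahertz → 3.8
  1.37 terahertz → 1.37
Sum: 5.67 + 3.8 + 1.37 = 10.84

10.84 terahertz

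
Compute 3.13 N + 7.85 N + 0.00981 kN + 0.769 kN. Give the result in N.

In N:
  3.13 N → 3.13
  7.85 N → 7.85
  0.00981 kN = 0.00981 × 10³ N = 9.81
  0.769 kN = 0.769 × 10³ N = 769
Sum: 3.13 + 7.85 + 9.81 + 769 = 789.79

789.79 N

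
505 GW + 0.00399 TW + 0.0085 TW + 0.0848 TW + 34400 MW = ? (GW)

In GW:
  505 GW → 505
  0.00399 TW = 0.00399 × 10³ GW = 3.99
  0.0085 TW = 0.0085 × 10³ GW = 8.5
  0.0848 TW = 0.0848 × 10³ GW = 84.8
  34400 MW = 34400 × 10⁻³ GW = 34.4
Sum: 505 + 3.99 + 8.5 + 84.8 + 34.4 = 636.69

636.69 GW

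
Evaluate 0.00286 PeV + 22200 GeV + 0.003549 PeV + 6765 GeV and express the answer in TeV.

35.374 TeV

In TeV:
  0.00286 PeV = 0.00286 × 10³ TeV = 2.86
  22200 GeV = 22200 × 10⁻³ TeV = 22.2
  0.003549 PeV = 0.003549 × 10³ TeV = 3.549
  6765 GeV = 6765 × 10⁻³ TeV = 6.765
Sum: 2.86 + 22.2 + 3.549 + 6.765 = 35.374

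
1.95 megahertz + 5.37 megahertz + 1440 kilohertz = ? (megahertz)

In megahertz:
  1.95 megahertz → 1.95
  5.37 megahertz → 5.37
  1440 kilohertz = 1440 × 10⁻³ megahertz = 1.44
Sum: 1.95 + 5.37 + 1.44 = 8.76

8.76 megahertz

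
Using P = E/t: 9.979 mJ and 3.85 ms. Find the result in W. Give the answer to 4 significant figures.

2.592 W

(9.979e-3) / (3.85e-3) = 2.59195 W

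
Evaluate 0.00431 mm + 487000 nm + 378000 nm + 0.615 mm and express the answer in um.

In um:
  0.00431 mm = 0.00431 × 10^3 um = 4.31
  487000 nm = 487000 × 10^-3 um = 487
  378000 nm = 378000 × 10^-3 um = 378
  0.615 mm = 0.615 × 10^3 um = 615
Sum: 4.31 + 487 + 378 + 615 = 1484.31

1484.31 um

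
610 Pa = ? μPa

(no prefix) = 10⁰, micro = 10⁻⁶; factor is 10⁶.
610 × 10⁶ = 610000000

610000000 μPa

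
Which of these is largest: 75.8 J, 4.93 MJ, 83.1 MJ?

75.8 J = 75.8 J
4.93 MJ = 4930000 J
83.1 MJ = 83100000 J

83.1 MJ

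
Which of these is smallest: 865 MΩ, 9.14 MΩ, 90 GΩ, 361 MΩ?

865 MΩ = 865000000 Ω
9.14 MΩ = 9140000 Ω
90 GΩ = 90000000000 Ω
361 MΩ = 361000000 Ω

9.14 MΩ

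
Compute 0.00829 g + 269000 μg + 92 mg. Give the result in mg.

In mg:
  0.00829 g = 0.00829e3 mg = 8.29
  269000 μg = 269000e-3 mg = 269
  92 mg → 92
Sum: 8.29 + 269 + 92 = 369.29

369.29 mg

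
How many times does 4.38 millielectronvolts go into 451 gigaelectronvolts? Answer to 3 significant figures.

103000000000000

(451e9) / (4.38e-3) = 103e12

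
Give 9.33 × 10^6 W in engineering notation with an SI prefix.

= 9.33 × 10^6 W; 10^6 is mega.

9.33 MW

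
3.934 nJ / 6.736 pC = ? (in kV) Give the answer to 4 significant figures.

0.5840 kV

(3.934 × 10⁻⁹) / (6.736 × 10⁻¹²) = 0.584026 × 10³ V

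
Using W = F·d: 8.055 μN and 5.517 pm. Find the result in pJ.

0.000044439435 pJ

8.055 × 10^-6 × 5.517 × 10^-12 = 44.439435 × 10^-18 J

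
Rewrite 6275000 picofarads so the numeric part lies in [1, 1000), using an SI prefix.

6.275 microfarads

= 6.275e-6 farads; 1e-6 is micro.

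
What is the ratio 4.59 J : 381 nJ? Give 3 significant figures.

12000000

(4.59) / (381 × 10⁻⁹) = 0.01205 × 10⁹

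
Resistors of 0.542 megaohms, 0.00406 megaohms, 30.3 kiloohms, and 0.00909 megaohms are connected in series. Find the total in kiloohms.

In kiloohms:
  0.542 megaohms = 0.542e3 kiloohms = 542
  0.00406 megaohms = 0.00406e3 kiloohms = 4.06
  30.3 kiloohms → 30.3
  0.00909 megaohms = 0.00909e3 kiloohms = 9.09
Sum: 542 + 4.06 + 30.3 + 9.09 = 585.45

585.45 kiloohms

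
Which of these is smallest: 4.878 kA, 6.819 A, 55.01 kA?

4.878 kA = 4878 A
6.819 A = 6.819 A
55.01 kA = 55010 A

6.819 A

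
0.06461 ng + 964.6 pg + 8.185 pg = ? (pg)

In pg:
  0.06461 ng = 0.06461 × 10³ pg = 64.61
  964.6 pg → 964.6
  8.185 pg → 8.185
Sum: 64.61 + 964.6 + 8.185 = 1037.395

1037.395 pg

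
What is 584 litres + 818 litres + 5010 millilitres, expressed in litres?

1407.01 litres

In litres:
  584 litres → 584
  818 litres → 818
  5010 millilitres = 5010 × 10⁻³ litres = 5.01
Sum: 584 + 818 + 5.01 = 1407.01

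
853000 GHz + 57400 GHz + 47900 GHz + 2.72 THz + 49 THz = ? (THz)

1010.02 THz

In THz:
  853000 GHz = 853000 × 10^-3 THz = 853
  57400 GHz = 57400 × 10^-3 THz = 57.4
  47900 GHz = 47900 × 10^-3 THz = 47.9
  2.72 THz → 2.72
  49 THz → 49
Sum: 853 + 57.4 + 47.9 + 2.72 + 49 = 1010.02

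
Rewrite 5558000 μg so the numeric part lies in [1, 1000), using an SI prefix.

= 5.558 g; mantissa already in [1, 1000).

5.558 g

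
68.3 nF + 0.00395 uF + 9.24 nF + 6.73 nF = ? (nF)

88.22 nF

In nF:
  68.3 nF → 68.3
  0.00395 uF = 0.00395e3 nF = 3.95
  9.24 nF → 9.24
  6.73 nF → 6.73
Sum: 68.3 + 3.95 + 9.24 + 6.73 = 88.22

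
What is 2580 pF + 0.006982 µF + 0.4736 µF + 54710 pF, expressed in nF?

537.872 nF

In nF:
  2580 pF = 2580e-3 nF = 2.58
  0.006982 µF = 0.006982e3 nF = 6.982
  0.4736 µF = 0.4736e3 nF = 473.6
  54710 pF = 54710e-3 nF = 54.71
Sum: 2.58 + 6.982 + 473.6 + 54.71 = 537.872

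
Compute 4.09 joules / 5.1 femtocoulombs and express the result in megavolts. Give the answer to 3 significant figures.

(4.09) / (5.1 × 10⁻¹⁵) = 0.80196 × 10¹⁵ V

802000000 megavolts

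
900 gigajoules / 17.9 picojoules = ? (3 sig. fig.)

(900 × 10⁹) / (17.9 × 10⁻¹²) = 50.28 × 10²¹

50300000000000000000000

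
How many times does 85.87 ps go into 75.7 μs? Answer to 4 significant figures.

(75.7 × 10^-6) / (85.87 × 10^-12) = 0.88157 × 10^6

881600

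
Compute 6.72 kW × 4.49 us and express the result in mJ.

30.1728 mJ

6.72 × 10³ × 4.49 × 10⁻⁶ = 30.1728 × 10⁻³ J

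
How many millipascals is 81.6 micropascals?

0.0816 millipascals

micro = 10⁻⁶, milli = 10⁻³; factor is 10⁻³.
81.6 × 10⁻³ = 0.0816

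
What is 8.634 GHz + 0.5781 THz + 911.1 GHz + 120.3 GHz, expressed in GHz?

1618.134 GHz

In GHz:
  8.634 GHz → 8.634
  0.5781 THz = 0.5781e3 GHz = 578.1
  911.1 GHz → 911.1
  120.3 GHz → 120.3
Sum: 8.634 + 578.1 + 911.1 + 120.3 = 1618.134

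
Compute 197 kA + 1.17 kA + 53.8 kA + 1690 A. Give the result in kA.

253.66 kA

In kA:
  197 kA → 197
  1.17 kA → 1.17
  53.8 kA → 53.8
  1690 A = 1690 × 10^-3 kA = 1.69
Sum: 197 + 1.17 + 53.8 + 1.69 = 253.66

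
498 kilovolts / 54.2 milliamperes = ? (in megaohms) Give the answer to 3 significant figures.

(498e3) / (54.2e-3) = 9.1882e6 Ω

9.19 megaohms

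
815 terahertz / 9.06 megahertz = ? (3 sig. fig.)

90000000

(815 × 10^12) / (9.06 × 10^6) = 89.96 × 10^6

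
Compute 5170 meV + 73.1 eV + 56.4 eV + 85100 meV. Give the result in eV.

219.77 eV

In eV:
  5170 meV = 5170 × 10^-3 eV = 5.17
  73.1 eV → 73.1
  56.4 eV → 56.4
  85100 meV = 85100 × 10^-3 eV = 85.1
Sum: 5.17 + 73.1 + 56.4 + 85.1 = 219.77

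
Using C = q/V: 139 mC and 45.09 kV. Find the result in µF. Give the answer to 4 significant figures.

(139e-3) / (45.09e3) = 3.08272e-6 F

3.083 µF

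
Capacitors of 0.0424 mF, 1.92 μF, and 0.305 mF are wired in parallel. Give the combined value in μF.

In μF:
  0.0424 mF = 0.0424 × 10^3 μF = 42.4
  1.92 μF → 1.92
  0.305 mF = 0.305 × 10^3 μF = 305
Sum: 42.4 + 1.92 + 305 = 349.32

349.32 μF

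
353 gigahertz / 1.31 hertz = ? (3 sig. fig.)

(353 × 10⁹) / (1.31) = 269.5 × 10⁹

269000000000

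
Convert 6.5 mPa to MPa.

milli = 10⁻³, mega = 10⁶; factor is 10⁻⁹.
6.5 × 10⁻⁹ = 0.0000000065

0.0000000065 MPa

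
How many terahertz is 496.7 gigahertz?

0.4967 terahertz

giga = 1e9, tera = 1e12; factor is 1e-3.
496.7 × 1e-3 = 0.4967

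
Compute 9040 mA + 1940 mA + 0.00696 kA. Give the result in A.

In A:
  9040 mA = 9040 × 10^-3 A = 9.04
  1940 mA = 1940 × 10^-3 A = 1.94
  0.00696 kA = 0.00696 × 10^3 A = 6.96
Sum: 9.04 + 1.94 + 6.96 = 17.94

17.94 A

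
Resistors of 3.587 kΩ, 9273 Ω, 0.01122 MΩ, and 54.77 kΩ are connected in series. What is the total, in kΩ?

78.85 kΩ

In kΩ:
  3.587 kΩ → 3.587
  9273 Ω = 9273 × 10⁻³ kΩ = 9.273
  0.01122 MΩ = 0.01122 × 10³ kΩ = 11.22
  54.77 kΩ → 54.77
Sum: 3.587 + 9.273 + 11.22 + 54.77 = 78.85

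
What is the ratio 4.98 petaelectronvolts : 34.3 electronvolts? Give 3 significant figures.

(4.98 × 10¹⁵) / (34.3) = 0.1452 × 10¹⁵

145000000000000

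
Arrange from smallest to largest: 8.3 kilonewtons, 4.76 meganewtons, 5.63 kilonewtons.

8.3 kilonewtons = 8300 newtons
4.76 meganewtons = 4760000 newtons
5.63 kilonewtons = 5630 newtons

5.63 kilonewtons < 8.3 kilonewtons < 4.76 meganewtons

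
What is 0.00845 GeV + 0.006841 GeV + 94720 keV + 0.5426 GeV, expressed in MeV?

In MeV:
  0.00845 GeV = 0.00845 × 10³ MeV = 8.45
  0.006841 GeV = 0.006841 × 10³ MeV = 6.841
  94720 keV = 94720 × 10⁻³ MeV = 94.72
  0.5426 GeV = 0.5426 × 10³ MeV = 542.6
Sum: 8.45 + 6.841 + 94.72 + 542.6 = 652.611

652.611 MeV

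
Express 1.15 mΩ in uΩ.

milli = 10^-3, micro = 10^-6; factor is 10^3.
1.15 × 10^3 = 1150

1150 uΩ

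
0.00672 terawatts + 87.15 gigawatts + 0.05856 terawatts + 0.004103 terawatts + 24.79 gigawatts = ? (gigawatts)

In gigawatts:
  0.00672 terawatts = 0.00672 × 10³ gigawatts = 6.72
  87.15 gigawatts → 87.15
  0.05856 terawatts = 0.05856 × 10³ gigawatts = 58.56
  0.004103 terawatts = 0.004103 × 10³ gigawatts = 4.103
  24.79 gigawatts → 24.79
Sum: 6.72 + 87.15 + 58.56 + 4.103 + 24.79 = 181.323

181.323 gigawatts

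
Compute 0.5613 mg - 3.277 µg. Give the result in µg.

In µg:
  0.5613 mg = 0.5613e3 µg = 561.3
  3.277 µg → 3.277
Difference: 561.3 - 3.277 = 558.023

558.023 µg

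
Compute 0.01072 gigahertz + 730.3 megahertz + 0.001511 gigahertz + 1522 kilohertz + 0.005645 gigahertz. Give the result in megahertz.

749.698 megahertz

In megahertz:
  0.01072 gigahertz = 0.01072 × 10³ megahertz = 10.72
  730.3 megahertz → 730.3
  0.001511 gigahertz = 0.001511 × 10³ megahertz = 1.511
  1522 kilohertz = 1522 × 10⁻³ megahertz = 1.522
  0.005645 gigahertz = 0.005645 × 10³ megahertz = 5.645
Sum: 10.72 + 730.3 + 1.511 + 1.522 + 5.645 = 749.698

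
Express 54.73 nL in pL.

nano = 10⁻⁹, pico = 10⁻¹²; factor is 10³.
54.73 × 10³ = 54730

54730 pL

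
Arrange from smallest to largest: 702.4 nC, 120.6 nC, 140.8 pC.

140.8 pC < 120.6 nC < 702.4 nC

702.4 nC = 0.0000007024 C
120.6 nC = 0.0000001206 C
140.8 pC = 0.0000000001408 C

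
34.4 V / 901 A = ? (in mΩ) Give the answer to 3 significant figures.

38.2 mΩ

(34.4) / (901) = 0.03818 Ω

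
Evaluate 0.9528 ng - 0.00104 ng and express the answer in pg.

In pg:
  0.9528 ng = 0.9528 × 10^3 pg = 952.8
  0.00104 ng = 0.00104 × 10^3 pg = 1.04
Difference: 952.8 - 1.04 = 951.76

951.76 pg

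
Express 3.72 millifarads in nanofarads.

3720000 nanofarads

milli = 10^-3, nano = 10^-9; factor is 10^6.
3.72 × 10^6 = 3720000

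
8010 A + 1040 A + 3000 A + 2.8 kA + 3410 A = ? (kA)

18.26 kA

In kA:
  8010 A = 8010 × 10⁻³ kA = 8.01
  1040 A = 1040 × 10⁻³ kA = 1.04
  3000 A = 3000 × 10⁻³ kA = 3
  2.8 kA → 2.8
  3410 A = 3410 × 10⁻³ kA = 3.41
Sum: 8.01 + 1.04 + 3 + 2.8 + 3.41 = 18.26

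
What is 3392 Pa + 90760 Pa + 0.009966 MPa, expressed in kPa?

In kPa:
  3392 Pa = 3392 × 10^-3 kPa = 3.392
  90760 Pa = 90760 × 10^-3 kPa = 90.76
  0.009966 MPa = 0.009966 × 10^3 kPa = 9.966
Sum: 3.392 + 90.76 + 9.966 = 104.118

104.118 kPa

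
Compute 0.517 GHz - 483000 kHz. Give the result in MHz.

34 MHz

In MHz:
  0.517 GHz = 0.517e3 MHz = 517
  483000 kHz = 483000e-3 MHz = 483
Difference: 517 - 483 = 34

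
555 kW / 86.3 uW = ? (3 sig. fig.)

(555e3) / (86.3e-6) = 6.431e9

6430000000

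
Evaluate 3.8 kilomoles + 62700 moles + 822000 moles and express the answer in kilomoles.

888.5 kilomoles

In kilomoles:
  3.8 kilomoles → 3.8
  62700 moles = 62700e-3 kilomoles = 62.7
  822000 moles = 822000e-3 kilomoles = 822
Sum: 3.8 + 62.7 + 822 = 888.5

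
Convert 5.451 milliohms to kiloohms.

milli = 1e-3, kilo = 1e3; factor is 1e-6.
5.451 × 1e-6 = 0.000005451

0.000005451 kiloohms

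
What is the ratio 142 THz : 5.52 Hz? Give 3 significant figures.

25700000000000

(142e12) / (5.52) = 25.72e12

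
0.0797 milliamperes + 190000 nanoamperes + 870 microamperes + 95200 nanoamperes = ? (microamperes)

In microamperes:
  0.0797 milliamperes = 0.0797 × 10³ microamperes = 79.7
  190000 nanoamperes = 190000 × 10⁻³ microamperes = 190
  870 microamperes → 870
  95200 nanoamperes = 95200 × 10⁻³ microamperes = 95.2
Sum: 79.7 + 190 + 870 + 95.2 = 1234.9

1234.9 microamperes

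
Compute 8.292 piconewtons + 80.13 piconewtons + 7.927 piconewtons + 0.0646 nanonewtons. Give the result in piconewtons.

In piconewtons:
  8.292 piconewtons → 8.292
  80.13 piconewtons → 80.13
  7.927 piconewtons → 7.927
  0.0646 nanonewtons = 0.0646 × 10^3 piconewtons = 64.6
Sum: 8.292 + 80.13 + 7.927 + 64.6 = 160.949

160.949 piconewtons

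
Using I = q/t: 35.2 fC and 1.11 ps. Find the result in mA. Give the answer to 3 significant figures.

31.7 mA

(35.2 × 10⁻¹⁵) / (1.11 × 10⁻¹²) = 31.712 × 10⁻³ A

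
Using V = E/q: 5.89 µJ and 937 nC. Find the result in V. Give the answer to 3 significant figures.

6.29 V

(5.89e-6) / (937e-9) = 0.006286e3 V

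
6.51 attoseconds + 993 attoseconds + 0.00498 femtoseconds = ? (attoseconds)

In attoseconds:
  6.51 attoseconds → 6.51
  993 attoseconds → 993
  0.00498 femtoseconds = 0.00498e3 attoseconds = 4.98
Sum: 6.51 + 993 + 4.98 = 1004.49

1004.49 attoseconds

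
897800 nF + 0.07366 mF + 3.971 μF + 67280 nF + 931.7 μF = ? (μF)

1974.411 μF

In μF:
  897800 nF = 897800 × 10^-3 μF = 897.8
  0.07366 mF = 0.07366 × 10^3 μF = 73.66
  3.971 μF → 3.971
  67280 nF = 67280 × 10^-3 μF = 67.28
  931.7 μF → 931.7
Sum: 897.8 + 73.66 + 3.971 + 67.28 + 931.7 = 1974.411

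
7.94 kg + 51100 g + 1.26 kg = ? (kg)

In kg:
  7.94 kg → 7.94
  51100 g = 51100 × 10⁻³ kg = 51.1
  1.26 kg → 1.26
Sum: 7.94 + 51.1 + 1.26 = 60.3

60.3 kg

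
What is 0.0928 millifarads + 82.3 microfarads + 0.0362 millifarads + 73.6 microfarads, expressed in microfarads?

In microfarads:
  0.0928 millifarads = 0.0928 × 10^3 microfarads = 92.8
  82.3 microfarads → 82.3
  0.0362 millifarads = 0.0362 × 10^3 microfarads = 36.2
  73.6 microfarads → 73.6
Sum: 92.8 + 82.3 + 36.2 + 73.6 = 284.9

284.9 microfarads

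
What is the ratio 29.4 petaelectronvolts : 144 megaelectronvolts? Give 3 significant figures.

(29.4e15) / (144e6) = 0.2042e9

204000000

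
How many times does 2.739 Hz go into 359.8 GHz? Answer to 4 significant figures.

131400000000

(359.8 × 10^9) / (2.739) = 131.36 × 10^9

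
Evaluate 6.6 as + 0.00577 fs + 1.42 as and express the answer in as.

13.79 as

In as:
  6.6 as → 6.6
  0.00577 fs = 0.00577e3 as = 5.77
  1.42 as → 1.42
Sum: 6.6 + 5.77 + 1.42 = 13.79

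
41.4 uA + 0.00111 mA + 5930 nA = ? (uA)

48.44 uA

In uA:
  41.4 uA → 41.4
  0.00111 mA = 0.00111 × 10³ uA = 1.11
  5930 nA = 5930 × 10⁻³ uA = 5.93
Sum: 41.4 + 1.11 + 5.93 = 48.44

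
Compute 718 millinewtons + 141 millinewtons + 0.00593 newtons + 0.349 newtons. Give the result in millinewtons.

In millinewtons:
  718 millinewtons → 718
  141 millinewtons → 141
  0.00593 newtons = 0.00593 × 10³ millinewtons = 5.93
  0.349 newtons = 0.349 × 10³ millinewtons = 349
Sum: 718 + 141 + 5.93 + 349 = 1213.93

1213.93 millinewtons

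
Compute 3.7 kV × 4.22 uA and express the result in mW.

3.7e3 × 4.22e-6 = 15.614e-3 W

15.614 mW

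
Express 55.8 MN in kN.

mega = 10⁶, kilo = 10³; factor is 10³.
55.8 × 10³ = 55800

55800 kN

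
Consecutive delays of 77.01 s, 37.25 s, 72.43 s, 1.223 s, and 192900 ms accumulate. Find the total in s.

380.813 s

In s:
  77.01 s → 77.01
  37.25 s → 37.25
  72.43 s → 72.43
  1.223 s → 1.223
  192900 ms = 192900 × 10⁻³ s = 192.9
Sum: 77.01 + 37.25 + 72.43 + 1.223 + 192.9 = 380.813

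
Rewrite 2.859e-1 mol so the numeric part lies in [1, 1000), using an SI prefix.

285.9 mmol

= 285.9e-3 mol; 1e-3 is milli.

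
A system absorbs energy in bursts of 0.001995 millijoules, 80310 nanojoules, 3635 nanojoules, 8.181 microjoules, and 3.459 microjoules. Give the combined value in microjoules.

97.58 microjoules

In microjoules:
  0.001995 millijoules = 0.001995e3 microjoules = 1.995
  80310 nanojoules = 80310e-3 microjoules = 80.31
  3635 nanojoules = 3635e-3 microjoules = 3.635
  8.181 microjoules → 8.181
  3.459 microjoules → 3.459
Sum: 1.995 + 80.31 + 3.635 + 8.181 + 3.459 = 97.58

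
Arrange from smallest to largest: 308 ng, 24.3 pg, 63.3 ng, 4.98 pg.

4.98 pg < 24.3 pg < 63.3 ng < 308 ng

308 ng = 0.000000308 g
24.3 pg = 0.0000000000243 g
63.3 ng = 0.0000000633 g
4.98 pg = 0.00000000000498 g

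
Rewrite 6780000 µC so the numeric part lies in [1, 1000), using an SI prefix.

6.78 C

= 6.78 C; mantissa already in [1, 1000).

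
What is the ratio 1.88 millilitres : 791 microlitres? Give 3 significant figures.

(1.88e-3) / (791e-6) = 0.002377e3

2.38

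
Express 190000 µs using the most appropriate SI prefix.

= 190e-3 s; 1e-3 is milli.

190 ms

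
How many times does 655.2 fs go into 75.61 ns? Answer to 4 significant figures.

(75.61 × 10⁻⁹) / (655.2 × 10⁻¹⁵) = 0.1154 × 10⁶

115400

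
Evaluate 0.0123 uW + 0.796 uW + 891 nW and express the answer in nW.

In nW:
  0.0123 uW = 0.0123e3 nW = 12.3
  0.796 uW = 0.796e3 nW = 796
  891 nW → 891
Sum: 12.3 + 796 + 891 = 1699.3

1699.3 nW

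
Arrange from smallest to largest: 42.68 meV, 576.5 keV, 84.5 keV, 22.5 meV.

42.68 meV = 0.04268 eV
576.5 keV = 576500 eV
84.5 keV = 84500 eV
22.5 meV = 0.0225 eV

22.5 meV < 42.68 meV < 84.5 keV < 576.5 keV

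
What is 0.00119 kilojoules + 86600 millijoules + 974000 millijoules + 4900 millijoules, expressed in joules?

1066.69 joules

In joules:
  0.00119 kilojoules = 0.00119 × 10³ joules = 1.19
  86600 millijoules = 86600 × 10⁻³ joules = 86.6
  974000 millijoules = 974000 × 10⁻³ joules = 974
  4900 millijoules = 4900 × 10⁻³ joules = 4.9
Sum: 1.19 + 86.6 + 974 + 4.9 = 1066.69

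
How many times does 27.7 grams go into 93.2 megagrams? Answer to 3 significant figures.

(93.2 × 10^6) / (27.7) = 3.365 × 10^6

3360000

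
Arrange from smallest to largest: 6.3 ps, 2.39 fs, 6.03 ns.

2.39 fs < 6.3 ps < 6.03 ns

6.3 ps = 0.0000000000063 s
2.39 fs = 0.00000000000000239 s
6.03 ns = 0.00000000603 s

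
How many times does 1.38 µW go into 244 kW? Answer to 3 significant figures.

(244e3) / (1.38e-6) = 176.8e9

177000000000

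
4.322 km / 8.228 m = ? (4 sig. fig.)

(4.322e3) / (8.228) = 0.52528e3

525.3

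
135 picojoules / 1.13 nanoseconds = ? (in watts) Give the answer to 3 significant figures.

(135 × 10⁻¹²) / (1.13 × 10⁻⁹) = 119.47 × 10⁻³ W

0.119 watts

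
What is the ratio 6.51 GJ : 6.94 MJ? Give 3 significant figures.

(6.51 × 10^9) / (6.94 × 10^6) = 0.938 × 10^3

938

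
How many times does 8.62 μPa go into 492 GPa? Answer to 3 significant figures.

57100000000000000

(492 × 10^9) / (8.62 × 10^-6) = 57.08 × 10^15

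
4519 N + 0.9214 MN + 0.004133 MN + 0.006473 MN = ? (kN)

936.525 kN

In kN:
  4519 N = 4519e-3 kN = 4.519
  0.9214 MN = 0.9214e3 kN = 921.4
  0.004133 MN = 0.004133e3 kN = 4.133
  0.006473 MN = 0.006473e3 kN = 6.473
Sum: 4.519 + 921.4 + 4.133 + 6.473 = 936.525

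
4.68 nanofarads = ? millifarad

0.00000468 millifarads

nano = 10^-9, milli = 10^-3; factor is 10^-6.
4.68 × 10^-6 = 0.00000468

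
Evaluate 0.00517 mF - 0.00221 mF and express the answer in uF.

2.96 uF

In uF:
  0.00517 mF = 0.00517 × 10³ uF = 5.17
  0.00221 mF = 0.00221 × 10³ uF = 2.21
Difference: 5.17 - 2.21 = 2.96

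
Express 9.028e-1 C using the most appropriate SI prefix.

= 902.8e-3 C; 1e-3 is milli.

902.8 mC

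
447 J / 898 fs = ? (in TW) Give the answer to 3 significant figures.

(447) / (898 × 10^-15) = 0.49777 × 10^15 W

498 TW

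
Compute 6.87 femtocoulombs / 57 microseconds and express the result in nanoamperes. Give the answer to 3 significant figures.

(6.87 × 10⁻¹⁵) / (57 × 10⁻⁶) = 0.12053 × 10⁻⁹ A

0.121 nanoamperes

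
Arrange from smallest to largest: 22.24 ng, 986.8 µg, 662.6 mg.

22.24 ng = 0.00000002224 g
986.8 µg = 0.0009868 g
662.6 mg = 0.6626 g

22.24 ng < 986.8 µg < 662.6 mg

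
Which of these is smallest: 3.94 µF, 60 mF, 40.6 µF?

3.94 µF = 0.00000394 F
60 mF = 0.06 F
40.6 µF = 0.0000406 F

3.94 µF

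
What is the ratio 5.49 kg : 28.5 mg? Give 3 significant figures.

(5.49 × 10^3) / (28.5 × 10^-3) = 0.1926 × 10^6

193000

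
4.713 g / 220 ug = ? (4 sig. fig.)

(4.713) / (220e-6) = 0.021423e6

21420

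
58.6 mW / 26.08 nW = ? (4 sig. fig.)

2247000

(58.6 × 10⁻³) / (26.08 × 10⁻⁹) = 2.2469 × 10⁶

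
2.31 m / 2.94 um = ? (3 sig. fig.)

786000

(2.31) / (2.94e-6) = 0.7857e6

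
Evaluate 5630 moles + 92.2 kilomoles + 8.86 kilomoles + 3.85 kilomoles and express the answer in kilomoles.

110.54 kilomoles

In kilomoles:
  5630 moles = 5630 × 10⁻³ kilomoles = 5.63
  92.2 kilomoles → 92.2
  8.86 kilomoles → 8.86
  3.85 kilomoles → 3.85
Sum: 5.63 + 92.2 + 8.86 + 3.85 = 110.54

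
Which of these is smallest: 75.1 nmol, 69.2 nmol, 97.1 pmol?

97.1 pmol

75.1 nmol = 0.0000000751 mol
69.2 nmol = 0.0000000692 mol
97.1 pmol = 0.0000000000971 mol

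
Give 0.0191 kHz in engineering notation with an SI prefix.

19.1 Hz

= 19.1 Hz; mantissa already in [1, 1000).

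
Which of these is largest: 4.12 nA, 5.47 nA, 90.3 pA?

5.47 nA

4.12 nA = 0.00000000412 A
5.47 nA = 0.00000000547 A
90.3 pA = 0.0000000000903 A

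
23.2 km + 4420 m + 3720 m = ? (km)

31.34 km

In km:
  23.2 km → 23.2
  4420 m = 4420 × 10⁻³ km = 4.42
  3720 m = 3720 × 10⁻³ km = 3.72
Sum: 23.2 + 4.42 + 3.72 = 31.34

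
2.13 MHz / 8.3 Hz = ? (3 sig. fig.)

257000

(2.13e6) / (8.3) = 0.2566e6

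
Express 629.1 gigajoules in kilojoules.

629100000 kilojoules

giga = 10^9, kilo = 10^3; factor is 10^6.
629.1 × 10^6 = 629100000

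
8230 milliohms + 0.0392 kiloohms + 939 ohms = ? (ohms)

In ohms:
  8230 milliohms = 8230e-3 ohms = 8.23
  0.0392 kiloohms = 0.0392e3 ohms = 39.2
  939 ohms → 939
Sum: 8.23 + 39.2 + 939 = 986.43

986.43 ohms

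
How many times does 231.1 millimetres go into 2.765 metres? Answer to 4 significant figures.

(2.765) / (231.1 × 10⁻³) = 0.011965 × 10³

11.96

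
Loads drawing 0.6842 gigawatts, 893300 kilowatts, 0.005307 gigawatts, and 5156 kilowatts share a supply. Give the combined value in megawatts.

1587.963 megawatts

In megawatts:
  0.6842 gigawatts = 0.6842e3 megawatts = 684.2
  893300 kilowatts = 893300e-3 megawatts = 893.3
  0.005307 gigawatts = 0.005307e3 megawatts = 5.307
  5156 kilowatts = 5156e-3 megawatts = 5.156
Sum: 684.2 + 893.3 + 5.307 + 5.156 = 1587.963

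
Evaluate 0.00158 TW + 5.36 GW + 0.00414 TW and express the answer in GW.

11.08 GW

In GW:
  0.00158 TW = 0.00158 × 10³ GW = 1.58
  5.36 GW → 5.36
  0.00414 TW = 0.00414 × 10³ GW = 4.14
Sum: 1.58 + 5.36 + 4.14 = 11.08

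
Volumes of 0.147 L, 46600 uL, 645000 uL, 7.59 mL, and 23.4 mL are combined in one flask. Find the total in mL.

869.59 mL

In mL:
  0.147 L = 0.147 × 10^3 mL = 147
  46600 uL = 46600 × 10^-3 mL = 46.6
  645000 uL = 645000 × 10^-3 mL = 645
  7.59 mL → 7.59
  23.4 mL → 23.4
Sum: 147 + 46.6 + 645 + 7.59 + 23.4 = 869.59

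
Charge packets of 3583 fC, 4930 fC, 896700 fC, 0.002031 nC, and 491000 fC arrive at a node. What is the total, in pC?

1398.244 pC

In pC:
  3583 fC = 3583 × 10⁻³ pC = 3.583
  4930 fC = 4930 × 10⁻³ pC = 4.93
  896700 fC = 896700 × 10⁻³ pC = 896.7
  0.002031 nC = 0.002031 × 10³ pC = 2.031
  491000 fC = 491000 × 10⁻³ pC = 491
Sum: 3.583 + 4.93 + 896.7 + 2.031 + 491 = 1398.244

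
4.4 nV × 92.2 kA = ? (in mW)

4.4e-9 × 92.2e3 = 405.68e-6 W

0.40568 mW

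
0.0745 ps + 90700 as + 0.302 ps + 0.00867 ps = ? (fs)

In fs:
  0.0745 ps = 0.0745 × 10³ fs = 74.5
  90700 as = 90700 × 10⁻³ fs = 90.7
  0.302 ps = 0.302 × 10³ fs = 302
  0.00867 ps = 0.00867 × 10³ fs = 8.67
Sum: 74.5 + 90.7 + 302 + 8.67 = 475.87

475.87 fs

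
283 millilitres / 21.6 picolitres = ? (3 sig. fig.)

(283 × 10⁻³) / (21.6 × 10⁻¹²) = 13.1 × 10⁹

13100000000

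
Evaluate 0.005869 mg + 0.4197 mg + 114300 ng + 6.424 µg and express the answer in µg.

546.293 µg

In µg:
  0.005869 mg = 0.005869e3 µg = 5.869
  0.4197 mg = 0.4197e3 µg = 419.7
  114300 ng = 114300e-3 µg = 114.3
  6.424 µg → 6.424
Sum: 5.869 + 419.7 + 114.3 + 6.424 = 546.293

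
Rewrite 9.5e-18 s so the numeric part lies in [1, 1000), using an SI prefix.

= 9.5e-18 s; 1e-18 is atto.

9.5 as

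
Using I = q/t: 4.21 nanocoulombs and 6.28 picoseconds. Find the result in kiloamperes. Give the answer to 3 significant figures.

(4.21e-9) / (6.28e-12) = 0.67038e3 A

0.670 kiloamperes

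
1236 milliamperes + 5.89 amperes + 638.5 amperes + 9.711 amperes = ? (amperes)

655.337 amperes

In amperes:
  1236 milliamperes = 1236 × 10^-3 amperes = 1.236
  5.89 amperes → 5.89
  638.5 amperes → 638.5
  9.711 amperes → 9.711
Sum: 1.236 + 5.89 + 638.5 + 9.711 = 655.337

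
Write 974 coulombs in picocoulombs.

(no prefix) = 10^0, pico = 10^-12; factor is 10^12.
974 × 10^12 = 974000000000000

974000000000000 picocoulombs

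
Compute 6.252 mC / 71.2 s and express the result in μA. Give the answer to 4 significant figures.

(6.252 × 10^-3) / (71.2) = 0.087809 × 10^-3 A

87.81 μA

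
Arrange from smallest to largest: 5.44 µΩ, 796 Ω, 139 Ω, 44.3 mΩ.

5.44 µΩ < 44.3 mΩ < 139 Ω < 796 Ω

5.44 µΩ = 0.00000544 Ω
796 Ω = 796 Ω
139 Ω = 139 Ω
44.3 mΩ = 0.0443 Ω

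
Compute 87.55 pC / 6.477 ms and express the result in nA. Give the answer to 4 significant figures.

13.52 nA

(87.55 × 10^-12) / (6.477 × 10^-3) = 13.5171 × 10^-9 A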